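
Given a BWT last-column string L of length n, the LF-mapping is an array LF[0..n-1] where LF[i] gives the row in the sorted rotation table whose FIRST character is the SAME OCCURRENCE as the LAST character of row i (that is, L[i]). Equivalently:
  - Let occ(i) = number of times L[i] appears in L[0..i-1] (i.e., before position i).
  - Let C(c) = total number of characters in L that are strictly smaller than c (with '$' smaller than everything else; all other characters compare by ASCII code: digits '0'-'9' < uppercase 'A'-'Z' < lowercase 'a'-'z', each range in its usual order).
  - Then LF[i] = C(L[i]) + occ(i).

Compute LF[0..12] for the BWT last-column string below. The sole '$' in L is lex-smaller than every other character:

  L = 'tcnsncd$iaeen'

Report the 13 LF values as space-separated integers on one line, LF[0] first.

Answer: 12 2 8 11 9 3 4 0 7 1 5 6 10

Derivation:
Char counts: '$':1, 'a':1, 'c':2, 'd':1, 'e':2, 'i':1, 'n':3, 's':1, 't':1
C (first-col start): C('$')=0, C('a')=1, C('c')=2, C('d')=4, C('e')=5, C('i')=7, C('n')=8, C('s')=11, C('t')=12
L[0]='t': occ=0, LF[0]=C('t')+0=12+0=12
L[1]='c': occ=0, LF[1]=C('c')+0=2+0=2
L[2]='n': occ=0, LF[2]=C('n')+0=8+0=8
L[3]='s': occ=0, LF[3]=C('s')+0=11+0=11
L[4]='n': occ=1, LF[4]=C('n')+1=8+1=9
L[5]='c': occ=1, LF[5]=C('c')+1=2+1=3
L[6]='d': occ=0, LF[6]=C('d')+0=4+0=4
L[7]='$': occ=0, LF[7]=C('$')+0=0+0=0
L[8]='i': occ=0, LF[8]=C('i')+0=7+0=7
L[9]='a': occ=0, LF[9]=C('a')+0=1+0=1
L[10]='e': occ=0, LF[10]=C('e')+0=5+0=5
L[11]='e': occ=1, LF[11]=C('e')+1=5+1=6
L[12]='n': occ=2, LF[12]=C('n')+2=8+2=10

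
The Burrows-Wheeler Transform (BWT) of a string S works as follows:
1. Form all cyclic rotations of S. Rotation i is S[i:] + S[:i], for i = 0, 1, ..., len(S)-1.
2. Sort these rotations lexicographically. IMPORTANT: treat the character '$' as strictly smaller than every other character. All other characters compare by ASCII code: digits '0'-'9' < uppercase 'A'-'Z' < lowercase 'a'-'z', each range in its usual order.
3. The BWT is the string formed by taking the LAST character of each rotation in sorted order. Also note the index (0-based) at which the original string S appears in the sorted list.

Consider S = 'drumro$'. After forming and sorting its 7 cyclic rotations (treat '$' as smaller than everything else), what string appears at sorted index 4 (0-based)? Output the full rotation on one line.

All 7 rotations (rotation i = S[i:]+S[:i]):
  rot[0] = drumro$
  rot[1] = rumro$d
  rot[2] = umro$dr
  rot[3] = mro$dru
  rot[4] = ro$drum
  rot[5] = o$drumr
  rot[6] = $drumro
Sorted (with $ < everything):
  sorted[0] = $drumro
  sorted[1] = drumro$
  sorted[2] = mro$dru
  sorted[3] = o$drumr
  sorted[4] = ro$drum
  sorted[5] = rumro$d
  sorted[6] = umro$dr
sorted[4] = ro$drum

Answer: ro$drum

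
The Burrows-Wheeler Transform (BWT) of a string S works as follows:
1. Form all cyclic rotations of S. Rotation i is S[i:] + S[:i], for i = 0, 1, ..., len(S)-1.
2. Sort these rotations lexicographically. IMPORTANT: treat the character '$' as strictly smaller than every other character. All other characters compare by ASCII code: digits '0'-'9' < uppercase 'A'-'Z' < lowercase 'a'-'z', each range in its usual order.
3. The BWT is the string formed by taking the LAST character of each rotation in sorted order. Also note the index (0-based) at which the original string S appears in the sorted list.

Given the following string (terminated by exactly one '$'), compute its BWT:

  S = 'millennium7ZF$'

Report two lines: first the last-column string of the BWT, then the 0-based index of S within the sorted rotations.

Answer: FmZ7lmnliu$nei
10

Derivation:
All 14 rotations (rotation i = S[i:]+S[:i]):
  rot[0] = millennium7ZF$
  rot[1] = illennium7ZF$m
  rot[2] = llennium7ZF$mi
  rot[3] = lennium7ZF$mil
  rot[4] = ennium7ZF$mill
  rot[5] = nnium7ZF$mille
  rot[6] = nium7ZF$millen
  rot[7] = ium7ZF$millenn
  rot[8] = um7ZF$millenni
  rot[9] = m7ZF$millenniu
  rot[10] = 7ZF$millennium
  rot[11] = ZF$millennium7
  rot[12] = F$millennium7Z
  rot[13] = $millennium7ZF
Sorted (with $ < everything):
  sorted[0] = $millennium7ZF  (last char: 'F')
  sorted[1] = 7ZF$millennium  (last char: 'm')
  sorted[2] = F$millennium7Z  (last char: 'Z')
  sorted[3] = ZF$millennium7  (last char: '7')
  sorted[4] = ennium7ZF$mill  (last char: 'l')
  sorted[5] = illennium7ZF$m  (last char: 'm')
  sorted[6] = ium7ZF$millenn  (last char: 'n')
  sorted[7] = lennium7ZF$mil  (last char: 'l')
  sorted[8] = llennium7ZF$mi  (last char: 'i')
  sorted[9] = m7ZF$millenniu  (last char: 'u')
  sorted[10] = millennium7ZF$  (last char: '$')
  sorted[11] = nium7ZF$millen  (last char: 'n')
  sorted[12] = nnium7ZF$mille  (last char: 'e')
  sorted[13] = um7ZF$millenni  (last char: 'i')
Last column: FmZ7lmnliu$nei
Original string S is at sorted index 10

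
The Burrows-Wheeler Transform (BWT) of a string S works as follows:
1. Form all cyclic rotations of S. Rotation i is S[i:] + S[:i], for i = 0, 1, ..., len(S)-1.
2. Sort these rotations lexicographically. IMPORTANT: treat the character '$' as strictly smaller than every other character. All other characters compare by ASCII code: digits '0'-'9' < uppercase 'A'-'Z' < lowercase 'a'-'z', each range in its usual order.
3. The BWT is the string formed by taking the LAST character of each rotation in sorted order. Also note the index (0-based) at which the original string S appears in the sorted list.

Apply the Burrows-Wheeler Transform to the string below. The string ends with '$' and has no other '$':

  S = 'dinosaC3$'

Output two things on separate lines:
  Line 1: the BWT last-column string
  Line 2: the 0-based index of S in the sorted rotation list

All 9 rotations (rotation i = S[i:]+S[:i]):
  rot[0] = dinosaC3$
  rot[1] = inosaC3$d
  rot[2] = nosaC3$di
  rot[3] = osaC3$din
  rot[4] = saC3$dino
  rot[5] = aC3$dinos
  rot[6] = C3$dinosa
  rot[7] = 3$dinosaC
  rot[8] = $dinosaC3
Sorted (with $ < everything):
  sorted[0] = $dinosaC3  (last char: '3')
  sorted[1] = 3$dinosaC  (last char: 'C')
  sorted[2] = C3$dinosa  (last char: 'a')
  sorted[3] = aC3$dinos  (last char: 's')
  sorted[4] = dinosaC3$  (last char: '$')
  sorted[5] = inosaC3$d  (last char: 'd')
  sorted[6] = nosaC3$di  (last char: 'i')
  sorted[7] = osaC3$din  (last char: 'n')
  sorted[8] = saC3$dino  (last char: 'o')
Last column: 3Cas$dino
Original string S is at sorted index 4

Answer: 3Cas$dino
4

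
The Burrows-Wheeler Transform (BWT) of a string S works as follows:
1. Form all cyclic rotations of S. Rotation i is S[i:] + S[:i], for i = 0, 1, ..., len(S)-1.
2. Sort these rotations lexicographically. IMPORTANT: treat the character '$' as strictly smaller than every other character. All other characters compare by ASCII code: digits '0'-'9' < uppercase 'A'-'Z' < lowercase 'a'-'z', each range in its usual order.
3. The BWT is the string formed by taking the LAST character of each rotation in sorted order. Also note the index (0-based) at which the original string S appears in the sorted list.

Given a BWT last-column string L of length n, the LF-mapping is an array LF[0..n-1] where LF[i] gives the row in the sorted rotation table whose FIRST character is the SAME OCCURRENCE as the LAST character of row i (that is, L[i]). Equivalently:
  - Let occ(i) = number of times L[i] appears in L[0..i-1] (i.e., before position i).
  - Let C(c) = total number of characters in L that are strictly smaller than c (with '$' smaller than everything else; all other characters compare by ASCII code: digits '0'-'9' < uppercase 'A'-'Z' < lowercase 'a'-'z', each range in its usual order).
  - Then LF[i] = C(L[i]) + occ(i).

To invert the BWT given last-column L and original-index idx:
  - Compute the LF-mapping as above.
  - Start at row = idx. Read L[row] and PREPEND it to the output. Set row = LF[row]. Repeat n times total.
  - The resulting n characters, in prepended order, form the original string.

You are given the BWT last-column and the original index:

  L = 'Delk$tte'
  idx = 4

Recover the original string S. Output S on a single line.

LF mapping: 1 2 5 4 0 6 7 3
Walk LF starting at row 4, prepending L[row]:
  step 1: row=4, L[4]='$', prepend. Next row=LF[4]=0
  step 2: row=0, L[0]='D', prepend. Next row=LF[0]=1
  step 3: row=1, L[1]='e', prepend. Next row=LF[1]=2
  step 4: row=2, L[2]='l', prepend. Next row=LF[2]=5
  step 5: row=5, L[5]='t', prepend. Next row=LF[5]=6
  step 6: row=6, L[6]='t', prepend. Next row=LF[6]=7
  step 7: row=7, L[7]='e', prepend. Next row=LF[7]=3
  step 8: row=3, L[3]='k', prepend. Next row=LF[3]=4
Reversed output: kettleD$

Answer: kettleD$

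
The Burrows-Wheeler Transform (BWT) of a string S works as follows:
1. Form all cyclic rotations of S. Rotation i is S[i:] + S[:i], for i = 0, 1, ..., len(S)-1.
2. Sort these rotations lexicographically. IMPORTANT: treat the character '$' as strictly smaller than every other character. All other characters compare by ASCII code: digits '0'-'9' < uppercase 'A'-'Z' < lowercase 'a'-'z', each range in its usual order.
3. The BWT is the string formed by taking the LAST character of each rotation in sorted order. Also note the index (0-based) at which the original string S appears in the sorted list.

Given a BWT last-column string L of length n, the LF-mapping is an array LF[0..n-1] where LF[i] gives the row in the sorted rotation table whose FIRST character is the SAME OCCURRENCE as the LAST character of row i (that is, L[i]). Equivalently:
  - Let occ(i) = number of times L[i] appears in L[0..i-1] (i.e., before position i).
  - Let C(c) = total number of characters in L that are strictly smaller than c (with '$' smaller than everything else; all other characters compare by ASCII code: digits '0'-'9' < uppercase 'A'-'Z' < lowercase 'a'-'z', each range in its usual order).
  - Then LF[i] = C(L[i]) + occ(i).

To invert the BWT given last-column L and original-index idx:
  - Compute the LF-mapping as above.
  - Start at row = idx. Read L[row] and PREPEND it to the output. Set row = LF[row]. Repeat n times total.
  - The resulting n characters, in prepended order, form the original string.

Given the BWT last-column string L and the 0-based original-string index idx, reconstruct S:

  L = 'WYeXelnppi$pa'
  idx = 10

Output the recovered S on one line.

LF mapping: 1 3 5 2 6 8 9 10 11 7 0 12 4
Walk LF starting at row 10, prepending L[row]:
  step 1: row=10, L[10]='$', prepend. Next row=LF[10]=0
  step 2: row=0, L[0]='W', prepend. Next row=LF[0]=1
  step 3: row=1, L[1]='Y', prepend. Next row=LF[1]=3
  step 4: row=3, L[3]='X', prepend. Next row=LF[3]=2
  step 5: row=2, L[2]='e', prepend. Next row=LF[2]=5
  step 6: row=5, L[5]='l', prepend. Next row=LF[5]=8
  step 7: row=8, L[8]='p', prepend. Next row=LF[8]=11
  step 8: row=11, L[11]='p', prepend. Next row=LF[11]=12
  step 9: row=12, L[12]='a', prepend. Next row=LF[12]=4
  step 10: row=4, L[4]='e', prepend. Next row=LF[4]=6
  step 11: row=6, L[6]='n', prepend. Next row=LF[6]=9
  step 12: row=9, L[9]='i', prepend. Next row=LF[9]=7
  step 13: row=7, L[7]='p', prepend. Next row=LF[7]=10
Reversed output: pineappleXYW$

Answer: pineappleXYW$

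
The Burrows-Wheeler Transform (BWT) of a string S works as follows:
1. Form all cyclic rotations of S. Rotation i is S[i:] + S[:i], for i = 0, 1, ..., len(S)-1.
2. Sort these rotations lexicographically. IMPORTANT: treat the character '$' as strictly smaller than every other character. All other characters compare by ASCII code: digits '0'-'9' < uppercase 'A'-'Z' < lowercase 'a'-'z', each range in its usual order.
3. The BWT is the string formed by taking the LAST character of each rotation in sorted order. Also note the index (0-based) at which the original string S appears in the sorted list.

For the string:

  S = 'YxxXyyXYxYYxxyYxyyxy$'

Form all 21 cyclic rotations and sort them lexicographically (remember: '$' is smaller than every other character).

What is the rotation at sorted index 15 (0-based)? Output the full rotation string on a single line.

Answer: y$YxxXyyXYxYYxxyYxyyx

Derivation:
All 21 rotations (rotation i = S[i:]+S[:i]):
  rot[0] = YxxXyyXYxYYxxyYxyyxy$
  rot[1] = xxXyyXYxYYxxyYxyyxy$Y
  rot[2] = xXyyXYxYYxxyYxyyxy$Yx
  rot[3] = XyyXYxYYxxyYxyyxy$Yxx
  rot[4] = yyXYxYYxxyYxyyxy$YxxX
  rot[5] = yXYxYYxxyYxyyxy$YxxXy
  rot[6] = XYxYYxxyYxyyxy$YxxXyy
  rot[7] = YxYYxxyYxyyxy$YxxXyyX
  rot[8] = xYYxxyYxyyxy$YxxXyyXY
  rot[9] = YYxxyYxyyxy$YxxXyyXYx
  rot[10] = YxxyYxyyxy$YxxXyyXYxY
  rot[11] = xxyYxyyxy$YxxXyyXYxYY
  rot[12] = xyYxyyxy$YxxXyyXYxYYx
  rot[13] = yYxyyxy$YxxXyyXYxYYxx
  rot[14] = Yxyyxy$YxxXyyXYxYYxxy
  rot[15] = xyyxy$YxxXyyXYxYYxxyY
  rot[16] = yyxy$YxxXyyXYxYYxxyYx
  rot[17] = yxy$YxxXyyXYxYYxxyYxy
  rot[18] = xy$YxxXyyXYxYYxxyYxyy
  rot[19] = y$YxxXyyXYxYYxxyYxyyx
  rot[20] = $YxxXyyXYxYYxxyYxyyxy
Sorted (with $ < everything):
  sorted[0] = $YxxXyyXYxYYxxyYxyyxy
  sorted[1] = XYxYYxxyYxyyxy$YxxXyy
  sorted[2] = XyyXYxYYxxyYxyyxy$Yxx
  sorted[3] = YYxxyYxyyxy$YxxXyyXYx
  sorted[4] = YxYYxxyYxyyxy$YxxXyyX
  sorted[5] = YxxXyyXYxYYxxyYxyyxy$
  sorted[6] = YxxyYxyyxy$YxxXyyXYxY
  sorted[7] = Yxyyxy$YxxXyyXYxYYxxy
  sorted[8] = xXyyXYxYYxxyYxyyxy$Yx
  sorted[9] = xYYxxyYxyyxy$YxxXyyXY
  sorted[10] = xxXyyXYxYYxxyYxyyxy$Y
  sorted[11] = xxyYxyyxy$YxxXyyXYxYY
  sorted[12] = xy$YxxXyyXYxYYxxyYxyy
  sorted[13] = xyYxyyxy$YxxXyyXYxYYx
  sorted[14] = xyyxy$YxxXyyXYxYYxxyY
  sorted[15] = y$YxxXyyXYxYYxxyYxyyx
  sorted[16] = yXYxYYxxyYxyyxy$YxxXy
  sorted[17] = yYxyyxy$YxxXyyXYxYYxx
  sorted[18] = yxy$YxxXyyXYxYYxxyYxy
  sorted[19] = yyXYxYYxxyYxyyxy$YxxX
  sorted[20] = yyxy$YxxXyyXYxYYxxyYx
sorted[15] = y$YxxXyyXYxYYxxyYxyyx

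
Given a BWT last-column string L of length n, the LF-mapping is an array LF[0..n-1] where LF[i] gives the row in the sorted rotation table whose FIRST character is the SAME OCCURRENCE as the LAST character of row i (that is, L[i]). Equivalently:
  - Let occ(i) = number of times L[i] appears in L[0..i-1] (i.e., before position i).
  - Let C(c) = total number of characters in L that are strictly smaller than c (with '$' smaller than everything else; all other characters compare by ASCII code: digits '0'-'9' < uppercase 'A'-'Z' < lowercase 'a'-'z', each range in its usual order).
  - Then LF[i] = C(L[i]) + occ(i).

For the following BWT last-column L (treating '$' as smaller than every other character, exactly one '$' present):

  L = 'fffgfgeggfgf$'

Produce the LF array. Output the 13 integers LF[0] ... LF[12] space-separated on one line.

Char counts: '$':1, 'e':1, 'f':6, 'g':5
C (first-col start): C('$')=0, C('e')=1, C('f')=2, C('g')=8
L[0]='f': occ=0, LF[0]=C('f')+0=2+0=2
L[1]='f': occ=1, LF[1]=C('f')+1=2+1=3
L[2]='f': occ=2, LF[2]=C('f')+2=2+2=4
L[3]='g': occ=0, LF[3]=C('g')+0=8+0=8
L[4]='f': occ=3, LF[4]=C('f')+3=2+3=5
L[5]='g': occ=1, LF[5]=C('g')+1=8+1=9
L[6]='e': occ=0, LF[6]=C('e')+0=1+0=1
L[7]='g': occ=2, LF[7]=C('g')+2=8+2=10
L[8]='g': occ=3, LF[8]=C('g')+3=8+3=11
L[9]='f': occ=4, LF[9]=C('f')+4=2+4=6
L[10]='g': occ=4, LF[10]=C('g')+4=8+4=12
L[11]='f': occ=5, LF[11]=C('f')+5=2+5=7
L[12]='$': occ=0, LF[12]=C('$')+0=0+0=0

Answer: 2 3 4 8 5 9 1 10 11 6 12 7 0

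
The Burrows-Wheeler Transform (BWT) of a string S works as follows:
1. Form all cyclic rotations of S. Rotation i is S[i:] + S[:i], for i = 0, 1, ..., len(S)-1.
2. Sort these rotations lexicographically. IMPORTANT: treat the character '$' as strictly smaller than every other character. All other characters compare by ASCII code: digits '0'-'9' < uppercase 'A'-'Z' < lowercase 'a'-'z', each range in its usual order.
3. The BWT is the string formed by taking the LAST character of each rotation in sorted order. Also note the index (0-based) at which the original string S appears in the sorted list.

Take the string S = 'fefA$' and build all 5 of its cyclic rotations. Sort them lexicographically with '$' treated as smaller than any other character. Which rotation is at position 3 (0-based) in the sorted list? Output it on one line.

All 5 rotations (rotation i = S[i:]+S[:i]):
  rot[0] = fefA$
  rot[1] = efA$f
  rot[2] = fA$fe
  rot[3] = A$fef
  rot[4] = $fefA
Sorted (with $ < everything):
  sorted[0] = $fefA
  sorted[1] = A$fef
  sorted[2] = efA$f
  sorted[3] = fA$fe
  sorted[4] = fefA$
sorted[3] = fA$fe

Answer: fA$fe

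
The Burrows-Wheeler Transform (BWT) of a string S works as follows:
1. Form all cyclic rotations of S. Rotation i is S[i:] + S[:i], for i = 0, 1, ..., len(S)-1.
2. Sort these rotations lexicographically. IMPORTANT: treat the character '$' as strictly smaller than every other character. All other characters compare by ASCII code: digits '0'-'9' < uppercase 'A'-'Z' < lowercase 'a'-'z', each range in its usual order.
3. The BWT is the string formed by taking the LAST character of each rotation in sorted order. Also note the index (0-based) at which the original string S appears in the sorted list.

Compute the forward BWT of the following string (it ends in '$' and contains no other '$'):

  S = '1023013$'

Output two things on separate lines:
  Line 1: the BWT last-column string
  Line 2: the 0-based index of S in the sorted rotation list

Answer: 331$0012
3

Derivation:
All 8 rotations (rotation i = S[i:]+S[:i]):
  rot[0] = 1023013$
  rot[1] = 023013$1
  rot[2] = 23013$10
  rot[3] = 3013$102
  rot[4] = 013$1023
  rot[5] = 13$10230
  rot[6] = 3$102301
  rot[7] = $1023013
Sorted (with $ < everything):
  sorted[0] = $1023013  (last char: '3')
  sorted[1] = 013$1023  (last char: '3')
  sorted[2] = 023013$1  (last char: '1')
  sorted[3] = 1023013$  (last char: '$')
  sorted[4] = 13$10230  (last char: '0')
  sorted[5] = 23013$10  (last char: '0')
  sorted[6] = 3$102301  (last char: '1')
  sorted[7] = 3013$102  (last char: '2')
Last column: 331$0012
Original string S is at sorted index 3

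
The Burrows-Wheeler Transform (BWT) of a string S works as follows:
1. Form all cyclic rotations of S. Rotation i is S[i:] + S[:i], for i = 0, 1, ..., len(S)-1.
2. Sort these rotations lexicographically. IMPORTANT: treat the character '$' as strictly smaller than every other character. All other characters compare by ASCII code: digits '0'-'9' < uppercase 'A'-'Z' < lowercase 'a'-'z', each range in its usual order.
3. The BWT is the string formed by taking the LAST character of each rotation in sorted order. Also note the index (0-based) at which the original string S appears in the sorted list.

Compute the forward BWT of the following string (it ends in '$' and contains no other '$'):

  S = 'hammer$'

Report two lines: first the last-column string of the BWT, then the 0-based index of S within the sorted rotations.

All 7 rotations (rotation i = S[i:]+S[:i]):
  rot[0] = hammer$
  rot[1] = ammer$h
  rot[2] = mmer$ha
  rot[3] = mer$ham
  rot[4] = er$hamm
  rot[5] = r$hamme
  rot[6] = $hammer
Sorted (with $ < everything):
  sorted[0] = $hammer  (last char: 'r')
  sorted[1] = ammer$h  (last char: 'h')
  sorted[2] = er$hamm  (last char: 'm')
  sorted[3] = hammer$  (last char: '$')
  sorted[4] = mer$ham  (last char: 'm')
  sorted[5] = mmer$ha  (last char: 'a')
  sorted[6] = r$hamme  (last char: 'e')
Last column: rhm$mae
Original string S is at sorted index 3

Answer: rhm$mae
3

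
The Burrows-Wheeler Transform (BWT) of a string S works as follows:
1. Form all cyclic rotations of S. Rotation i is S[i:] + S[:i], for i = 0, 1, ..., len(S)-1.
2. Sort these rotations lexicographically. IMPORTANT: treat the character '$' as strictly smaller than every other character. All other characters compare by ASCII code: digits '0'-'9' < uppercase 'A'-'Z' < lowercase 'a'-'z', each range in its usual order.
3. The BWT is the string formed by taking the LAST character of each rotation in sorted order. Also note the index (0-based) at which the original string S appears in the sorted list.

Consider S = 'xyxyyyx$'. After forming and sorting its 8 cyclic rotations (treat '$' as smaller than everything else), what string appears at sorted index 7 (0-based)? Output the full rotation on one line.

All 8 rotations (rotation i = S[i:]+S[:i]):
  rot[0] = xyxyyyx$
  rot[1] = yxyyyx$x
  rot[2] = xyyyx$xy
  rot[3] = yyyx$xyx
  rot[4] = yyx$xyxy
  rot[5] = yx$xyxyy
  rot[6] = x$xyxyyy
  rot[7] = $xyxyyyx
Sorted (with $ < everything):
  sorted[0] = $xyxyyyx
  sorted[1] = x$xyxyyy
  sorted[2] = xyxyyyx$
  sorted[3] = xyyyx$xy
  sorted[4] = yx$xyxyy
  sorted[5] = yxyyyx$x
  sorted[6] = yyx$xyxy
  sorted[7] = yyyx$xyx
sorted[7] = yyyx$xyx

Answer: yyyx$xyx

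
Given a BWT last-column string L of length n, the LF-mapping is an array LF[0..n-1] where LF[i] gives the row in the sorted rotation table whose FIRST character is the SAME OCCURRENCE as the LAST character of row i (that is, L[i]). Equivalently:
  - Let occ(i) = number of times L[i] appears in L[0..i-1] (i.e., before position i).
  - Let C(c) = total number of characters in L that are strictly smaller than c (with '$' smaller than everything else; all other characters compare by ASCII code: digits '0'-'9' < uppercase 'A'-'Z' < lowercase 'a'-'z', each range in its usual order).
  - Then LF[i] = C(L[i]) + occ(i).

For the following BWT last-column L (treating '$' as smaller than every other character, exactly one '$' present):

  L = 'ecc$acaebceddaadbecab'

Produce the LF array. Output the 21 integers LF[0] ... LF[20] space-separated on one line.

Char counts: '$':1, 'a':5, 'b':3, 'c':5, 'd':3, 'e':4
C (first-col start): C('$')=0, C('a')=1, C('b')=6, C('c')=9, C('d')=14, C('e')=17
L[0]='e': occ=0, LF[0]=C('e')+0=17+0=17
L[1]='c': occ=0, LF[1]=C('c')+0=9+0=9
L[2]='c': occ=1, LF[2]=C('c')+1=9+1=10
L[3]='$': occ=0, LF[3]=C('$')+0=0+0=0
L[4]='a': occ=0, LF[4]=C('a')+0=1+0=1
L[5]='c': occ=2, LF[5]=C('c')+2=9+2=11
L[6]='a': occ=1, LF[6]=C('a')+1=1+1=2
L[7]='e': occ=1, LF[7]=C('e')+1=17+1=18
L[8]='b': occ=0, LF[8]=C('b')+0=6+0=6
L[9]='c': occ=3, LF[9]=C('c')+3=9+3=12
L[10]='e': occ=2, LF[10]=C('e')+2=17+2=19
L[11]='d': occ=0, LF[11]=C('d')+0=14+0=14
L[12]='d': occ=1, LF[12]=C('d')+1=14+1=15
L[13]='a': occ=2, LF[13]=C('a')+2=1+2=3
L[14]='a': occ=3, LF[14]=C('a')+3=1+3=4
L[15]='d': occ=2, LF[15]=C('d')+2=14+2=16
L[16]='b': occ=1, LF[16]=C('b')+1=6+1=7
L[17]='e': occ=3, LF[17]=C('e')+3=17+3=20
L[18]='c': occ=4, LF[18]=C('c')+4=9+4=13
L[19]='a': occ=4, LF[19]=C('a')+4=1+4=5
L[20]='b': occ=2, LF[20]=C('b')+2=6+2=8

Answer: 17 9 10 0 1 11 2 18 6 12 19 14 15 3 4 16 7 20 13 5 8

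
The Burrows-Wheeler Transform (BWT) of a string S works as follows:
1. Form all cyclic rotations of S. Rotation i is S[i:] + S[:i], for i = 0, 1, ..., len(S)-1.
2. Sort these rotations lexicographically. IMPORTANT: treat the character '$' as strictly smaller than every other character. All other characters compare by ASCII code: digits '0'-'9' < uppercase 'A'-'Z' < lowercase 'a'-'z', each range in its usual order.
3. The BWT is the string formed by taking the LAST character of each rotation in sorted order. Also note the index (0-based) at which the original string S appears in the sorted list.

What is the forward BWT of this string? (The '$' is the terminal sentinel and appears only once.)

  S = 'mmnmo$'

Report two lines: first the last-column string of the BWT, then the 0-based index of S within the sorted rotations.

Answer: o$mnmm
1

Derivation:
All 6 rotations (rotation i = S[i:]+S[:i]):
  rot[0] = mmnmo$
  rot[1] = mnmo$m
  rot[2] = nmo$mm
  rot[3] = mo$mmn
  rot[4] = o$mmnm
  rot[5] = $mmnmo
Sorted (with $ < everything):
  sorted[0] = $mmnmo  (last char: 'o')
  sorted[1] = mmnmo$  (last char: '$')
  sorted[2] = mnmo$m  (last char: 'm')
  sorted[3] = mo$mmn  (last char: 'n')
  sorted[4] = nmo$mm  (last char: 'm')
  sorted[5] = o$mmnm  (last char: 'm')
Last column: o$mnmm
Original string S is at sorted index 1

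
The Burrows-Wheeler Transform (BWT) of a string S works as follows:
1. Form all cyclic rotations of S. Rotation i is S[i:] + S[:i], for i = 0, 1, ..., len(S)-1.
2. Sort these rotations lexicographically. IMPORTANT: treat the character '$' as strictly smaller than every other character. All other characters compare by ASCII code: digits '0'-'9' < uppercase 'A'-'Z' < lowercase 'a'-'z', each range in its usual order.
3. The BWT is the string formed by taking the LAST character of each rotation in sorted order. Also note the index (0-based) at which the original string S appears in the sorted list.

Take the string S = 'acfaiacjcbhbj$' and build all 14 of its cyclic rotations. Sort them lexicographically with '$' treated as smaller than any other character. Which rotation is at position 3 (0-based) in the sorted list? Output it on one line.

Answer: aiacjcbhbj$acf

Derivation:
All 14 rotations (rotation i = S[i:]+S[:i]):
  rot[0] = acfaiacjcbhbj$
  rot[1] = cfaiacjcbhbj$a
  rot[2] = faiacjcbhbj$ac
  rot[3] = aiacjcbhbj$acf
  rot[4] = iacjcbhbj$acfa
  rot[5] = acjcbhbj$acfai
  rot[6] = cjcbhbj$acfaia
  rot[7] = jcbhbj$acfaiac
  rot[8] = cbhbj$acfaiacj
  rot[9] = bhbj$acfaiacjc
  rot[10] = hbj$acfaiacjcb
  rot[11] = bj$acfaiacjcbh
  rot[12] = j$acfaiacjcbhb
  rot[13] = $acfaiacjcbhbj
Sorted (with $ < everything):
  sorted[0] = $acfaiacjcbhbj
  sorted[1] = acfaiacjcbhbj$
  sorted[2] = acjcbhbj$acfai
  sorted[3] = aiacjcbhbj$acf
  sorted[4] = bhbj$acfaiacjc
  sorted[5] = bj$acfaiacjcbh
  sorted[6] = cbhbj$acfaiacj
  sorted[7] = cfaiacjcbhbj$a
  sorted[8] = cjcbhbj$acfaia
  sorted[9] = faiacjcbhbj$ac
  sorted[10] = hbj$acfaiacjcb
  sorted[11] = iacjcbhbj$acfa
  sorted[12] = j$acfaiacjcbhb
  sorted[13] = jcbhbj$acfaiac
sorted[3] = aiacjcbhbj$acf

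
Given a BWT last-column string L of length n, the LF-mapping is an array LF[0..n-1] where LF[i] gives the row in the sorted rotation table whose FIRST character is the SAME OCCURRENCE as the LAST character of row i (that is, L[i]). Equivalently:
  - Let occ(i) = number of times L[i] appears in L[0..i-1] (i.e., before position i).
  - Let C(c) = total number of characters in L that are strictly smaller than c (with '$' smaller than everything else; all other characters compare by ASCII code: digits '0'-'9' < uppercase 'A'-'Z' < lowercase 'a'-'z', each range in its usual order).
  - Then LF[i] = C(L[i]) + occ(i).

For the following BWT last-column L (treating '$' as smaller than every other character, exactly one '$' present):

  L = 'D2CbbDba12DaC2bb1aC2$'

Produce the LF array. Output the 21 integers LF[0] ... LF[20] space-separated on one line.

Answer: 10 3 7 16 17 11 18 13 1 4 12 14 8 5 19 20 2 15 9 6 0

Derivation:
Char counts: '$':1, '1':2, '2':4, 'C':3, 'D':3, 'a':3, 'b':5
C (first-col start): C('$')=0, C('1')=1, C('2')=3, C('C')=7, C('D')=10, C('a')=13, C('b')=16
L[0]='D': occ=0, LF[0]=C('D')+0=10+0=10
L[1]='2': occ=0, LF[1]=C('2')+0=3+0=3
L[2]='C': occ=0, LF[2]=C('C')+0=7+0=7
L[3]='b': occ=0, LF[3]=C('b')+0=16+0=16
L[4]='b': occ=1, LF[4]=C('b')+1=16+1=17
L[5]='D': occ=1, LF[5]=C('D')+1=10+1=11
L[6]='b': occ=2, LF[6]=C('b')+2=16+2=18
L[7]='a': occ=0, LF[7]=C('a')+0=13+0=13
L[8]='1': occ=0, LF[8]=C('1')+0=1+0=1
L[9]='2': occ=1, LF[9]=C('2')+1=3+1=4
L[10]='D': occ=2, LF[10]=C('D')+2=10+2=12
L[11]='a': occ=1, LF[11]=C('a')+1=13+1=14
L[12]='C': occ=1, LF[12]=C('C')+1=7+1=8
L[13]='2': occ=2, LF[13]=C('2')+2=3+2=5
L[14]='b': occ=3, LF[14]=C('b')+3=16+3=19
L[15]='b': occ=4, LF[15]=C('b')+4=16+4=20
L[16]='1': occ=1, LF[16]=C('1')+1=1+1=2
L[17]='a': occ=2, LF[17]=C('a')+2=13+2=15
L[18]='C': occ=2, LF[18]=C('C')+2=7+2=9
L[19]='2': occ=3, LF[19]=C('2')+3=3+3=6
L[20]='$': occ=0, LF[20]=C('$')+0=0+0=0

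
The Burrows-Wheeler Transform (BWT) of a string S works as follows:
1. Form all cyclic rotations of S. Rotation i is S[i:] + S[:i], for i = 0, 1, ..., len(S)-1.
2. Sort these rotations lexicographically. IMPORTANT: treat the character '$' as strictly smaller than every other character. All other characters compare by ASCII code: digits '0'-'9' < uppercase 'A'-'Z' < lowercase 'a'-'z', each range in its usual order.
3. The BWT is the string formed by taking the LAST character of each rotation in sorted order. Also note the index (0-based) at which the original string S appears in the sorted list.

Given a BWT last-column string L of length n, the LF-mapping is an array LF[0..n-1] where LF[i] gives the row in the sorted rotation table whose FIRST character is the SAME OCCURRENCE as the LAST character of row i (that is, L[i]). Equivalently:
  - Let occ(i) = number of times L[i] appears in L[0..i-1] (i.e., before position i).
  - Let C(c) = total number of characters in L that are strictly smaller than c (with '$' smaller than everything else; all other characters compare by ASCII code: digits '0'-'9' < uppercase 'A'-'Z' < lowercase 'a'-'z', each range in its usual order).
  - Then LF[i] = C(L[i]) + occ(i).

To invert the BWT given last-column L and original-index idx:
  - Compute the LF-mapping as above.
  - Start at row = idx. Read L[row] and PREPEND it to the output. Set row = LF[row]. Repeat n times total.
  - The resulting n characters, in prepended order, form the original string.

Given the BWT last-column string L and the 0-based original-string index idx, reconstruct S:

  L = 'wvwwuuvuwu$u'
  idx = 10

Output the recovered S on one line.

LF mapping: 8 6 9 10 1 2 7 3 11 4 0 5
Walk LF starting at row 10, prepending L[row]:
  step 1: row=10, L[10]='$', prepend. Next row=LF[10]=0
  step 2: row=0, L[0]='w', prepend. Next row=LF[0]=8
  step 3: row=8, L[8]='w', prepend. Next row=LF[8]=11
  step 4: row=11, L[11]='u', prepend. Next row=LF[11]=5
  step 5: row=5, L[5]='u', prepend. Next row=LF[5]=2
  step 6: row=2, L[2]='w', prepend. Next row=LF[2]=9
  step 7: row=9, L[9]='u', prepend. Next row=LF[9]=4
  step 8: row=4, L[4]='u', prepend. Next row=LF[4]=1
  step 9: row=1, L[1]='v', prepend. Next row=LF[1]=6
  step 10: row=6, L[6]='v', prepend. Next row=LF[6]=7
  step 11: row=7, L[7]='u', prepend. Next row=LF[7]=3
  step 12: row=3, L[3]='w', prepend. Next row=LF[3]=10
Reversed output: wuvvuuwuuww$

Answer: wuvvuuwuuww$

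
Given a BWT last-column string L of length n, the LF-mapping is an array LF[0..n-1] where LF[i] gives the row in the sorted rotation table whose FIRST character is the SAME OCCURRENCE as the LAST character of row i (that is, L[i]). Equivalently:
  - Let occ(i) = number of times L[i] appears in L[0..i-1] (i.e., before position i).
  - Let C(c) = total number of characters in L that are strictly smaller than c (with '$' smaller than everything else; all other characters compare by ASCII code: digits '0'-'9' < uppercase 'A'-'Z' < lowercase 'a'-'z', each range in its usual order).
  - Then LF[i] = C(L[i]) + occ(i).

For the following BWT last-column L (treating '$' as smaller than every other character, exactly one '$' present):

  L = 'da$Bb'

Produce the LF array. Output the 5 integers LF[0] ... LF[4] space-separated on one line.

Char counts: '$':1, 'B':1, 'a':1, 'b':1, 'd':1
C (first-col start): C('$')=0, C('B')=1, C('a')=2, C('b')=3, C('d')=4
L[0]='d': occ=0, LF[0]=C('d')+0=4+0=4
L[1]='a': occ=0, LF[1]=C('a')+0=2+0=2
L[2]='$': occ=0, LF[2]=C('$')+0=0+0=0
L[3]='B': occ=0, LF[3]=C('B')+0=1+0=1
L[4]='b': occ=0, LF[4]=C('b')+0=3+0=3

Answer: 4 2 0 1 3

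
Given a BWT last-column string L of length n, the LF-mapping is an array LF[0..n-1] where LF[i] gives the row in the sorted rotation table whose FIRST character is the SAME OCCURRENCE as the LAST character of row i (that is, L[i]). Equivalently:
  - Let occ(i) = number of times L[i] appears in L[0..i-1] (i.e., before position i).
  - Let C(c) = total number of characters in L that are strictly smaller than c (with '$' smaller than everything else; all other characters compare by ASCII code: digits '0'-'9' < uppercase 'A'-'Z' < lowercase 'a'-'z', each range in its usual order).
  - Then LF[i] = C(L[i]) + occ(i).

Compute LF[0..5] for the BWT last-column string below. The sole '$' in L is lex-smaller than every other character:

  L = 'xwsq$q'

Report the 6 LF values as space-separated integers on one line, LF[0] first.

Answer: 5 4 3 1 0 2

Derivation:
Char counts: '$':1, 'q':2, 's':1, 'w':1, 'x':1
C (first-col start): C('$')=0, C('q')=1, C('s')=3, C('w')=4, C('x')=5
L[0]='x': occ=0, LF[0]=C('x')+0=5+0=5
L[1]='w': occ=0, LF[1]=C('w')+0=4+0=4
L[2]='s': occ=0, LF[2]=C('s')+0=3+0=3
L[3]='q': occ=0, LF[3]=C('q')+0=1+0=1
L[4]='$': occ=0, LF[4]=C('$')+0=0+0=0
L[5]='q': occ=1, LF[5]=C('q')+1=1+1=2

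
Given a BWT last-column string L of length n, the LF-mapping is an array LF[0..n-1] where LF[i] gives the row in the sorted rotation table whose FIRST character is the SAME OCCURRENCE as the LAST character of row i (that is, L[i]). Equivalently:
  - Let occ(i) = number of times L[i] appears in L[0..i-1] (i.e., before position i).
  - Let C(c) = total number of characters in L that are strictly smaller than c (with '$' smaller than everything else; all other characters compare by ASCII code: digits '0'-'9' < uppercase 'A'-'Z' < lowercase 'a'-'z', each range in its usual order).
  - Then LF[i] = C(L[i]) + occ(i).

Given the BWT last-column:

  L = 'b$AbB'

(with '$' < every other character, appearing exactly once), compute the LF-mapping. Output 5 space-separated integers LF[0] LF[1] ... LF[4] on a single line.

Char counts: '$':1, 'A':1, 'B':1, 'b':2
C (first-col start): C('$')=0, C('A')=1, C('B')=2, C('b')=3
L[0]='b': occ=0, LF[0]=C('b')+0=3+0=3
L[1]='$': occ=0, LF[1]=C('$')+0=0+0=0
L[2]='A': occ=0, LF[2]=C('A')+0=1+0=1
L[3]='b': occ=1, LF[3]=C('b')+1=3+1=4
L[4]='B': occ=0, LF[4]=C('B')+0=2+0=2

Answer: 3 0 1 4 2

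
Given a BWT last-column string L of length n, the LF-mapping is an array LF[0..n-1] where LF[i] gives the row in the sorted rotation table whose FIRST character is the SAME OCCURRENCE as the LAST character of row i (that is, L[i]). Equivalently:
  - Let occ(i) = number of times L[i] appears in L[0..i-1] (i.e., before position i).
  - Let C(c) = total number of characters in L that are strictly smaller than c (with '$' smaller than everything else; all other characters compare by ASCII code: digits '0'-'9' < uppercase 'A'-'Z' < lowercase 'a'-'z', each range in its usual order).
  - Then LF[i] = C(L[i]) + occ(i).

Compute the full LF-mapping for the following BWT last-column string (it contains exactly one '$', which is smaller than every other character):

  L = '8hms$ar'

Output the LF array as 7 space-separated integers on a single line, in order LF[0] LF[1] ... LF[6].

Char counts: '$':1, '8':1, 'a':1, 'h':1, 'm':1, 'r':1, 's':1
C (first-col start): C('$')=0, C('8')=1, C('a')=2, C('h')=3, C('m')=4, C('r')=5, C('s')=6
L[0]='8': occ=0, LF[0]=C('8')+0=1+0=1
L[1]='h': occ=0, LF[1]=C('h')+0=3+0=3
L[2]='m': occ=0, LF[2]=C('m')+0=4+0=4
L[3]='s': occ=0, LF[3]=C('s')+0=6+0=6
L[4]='$': occ=0, LF[4]=C('$')+0=0+0=0
L[5]='a': occ=0, LF[5]=C('a')+0=2+0=2
L[6]='r': occ=0, LF[6]=C('r')+0=5+0=5

Answer: 1 3 4 6 0 2 5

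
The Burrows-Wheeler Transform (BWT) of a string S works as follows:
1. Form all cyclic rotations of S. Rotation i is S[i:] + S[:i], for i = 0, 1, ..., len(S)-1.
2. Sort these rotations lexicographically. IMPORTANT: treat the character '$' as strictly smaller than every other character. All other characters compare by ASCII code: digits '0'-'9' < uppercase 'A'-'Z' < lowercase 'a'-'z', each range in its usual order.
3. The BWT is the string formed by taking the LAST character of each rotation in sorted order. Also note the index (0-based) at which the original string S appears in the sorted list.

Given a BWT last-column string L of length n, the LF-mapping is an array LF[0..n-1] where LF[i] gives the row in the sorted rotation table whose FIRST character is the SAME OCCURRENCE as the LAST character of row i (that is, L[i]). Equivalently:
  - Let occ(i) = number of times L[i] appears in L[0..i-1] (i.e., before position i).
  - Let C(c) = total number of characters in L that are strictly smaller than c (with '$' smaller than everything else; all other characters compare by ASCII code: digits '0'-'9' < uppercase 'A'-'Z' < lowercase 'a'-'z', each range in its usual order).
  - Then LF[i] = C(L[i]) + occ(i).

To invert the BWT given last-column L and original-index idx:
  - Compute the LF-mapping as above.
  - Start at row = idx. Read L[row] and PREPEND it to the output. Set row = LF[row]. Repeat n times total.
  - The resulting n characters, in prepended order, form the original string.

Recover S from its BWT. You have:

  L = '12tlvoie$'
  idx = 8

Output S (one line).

Answer: violet21$

Derivation:
LF mapping: 1 2 7 5 8 6 4 3 0
Walk LF starting at row 8, prepending L[row]:
  step 1: row=8, L[8]='$', prepend. Next row=LF[8]=0
  step 2: row=0, L[0]='1', prepend. Next row=LF[0]=1
  step 3: row=1, L[1]='2', prepend. Next row=LF[1]=2
  step 4: row=2, L[2]='t', prepend. Next row=LF[2]=7
  step 5: row=7, L[7]='e', prepend. Next row=LF[7]=3
  step 6: row=3, L[3]='l', prepend. Next row=LF[3]=5
  step 7: row=5, L[5]='o', prepend. Next row=LF[5]=6
  step 8: row=6, L[6]='i', prepend. Next row=LF[6]=4
  step 9: row=4, L[4]='v', prepend. Next row=LF[4]=8
Reversed output: violet21$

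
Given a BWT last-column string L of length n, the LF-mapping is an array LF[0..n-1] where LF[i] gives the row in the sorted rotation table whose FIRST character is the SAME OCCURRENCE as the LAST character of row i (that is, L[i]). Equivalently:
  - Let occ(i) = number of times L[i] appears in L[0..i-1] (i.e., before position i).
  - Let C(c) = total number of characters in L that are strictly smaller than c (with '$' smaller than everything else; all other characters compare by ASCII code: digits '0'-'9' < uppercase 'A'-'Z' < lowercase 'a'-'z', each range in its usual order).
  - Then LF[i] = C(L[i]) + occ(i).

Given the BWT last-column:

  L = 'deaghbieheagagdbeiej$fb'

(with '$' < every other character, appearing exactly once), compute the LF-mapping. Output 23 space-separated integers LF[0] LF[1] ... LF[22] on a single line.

Char counts: '$':1, 'a':3, 'b':3, 'd':2, 'e':5, 'f':1, 'g':3, 'h':2, 'i':2, 'j':1
C (first-col start): C('$')=0, C('a')=1, C('b')=4, C('d')=7, C('e')=9, C('f')=14, C('g')=15, C('h')=18, C('i')=20, C('j')=22
L[0]='d': occ=0, LF[0]=C('d')+0=7+0=7
L[1]='e': occ=0, LF[1]=C('e')+0=9+0=9
L[2]='a': occ=0, LF[2]=C('a')+0=1+0=1
L[3]='g': occ=0, LF[3]=C('g')+0=15+0=15
L[4]='h': occ=0, LF[4]=C('h')+0=18+0=18
L[5]='b': occ=0, LF[5]=C('b')+0=4+0=4
L[6]='i': occ=0, LF[6]=C('i')+0=20+0=20
L[7]='e': occ=1, LF[7]=C('e')+1=9+1=10
L[8]='h': occ=1, LF[8]=C('h')+1=18+1=19
L[9]='e': occ=2, LF[9]=C('e')+2=9+2=11
L[10]='a': occ=1, LF[10]=C('a')+1=1+1=2
L[11]='g': occ=1, LF[11]=C('g')+1=15+1=16
L[12]='a': occ=2, LF[12]=C('a')+2=1+2=3
L[13]='g': occ=2, LF[13]=C('g')+2=15+2=17
L[14]='d': occ=1, LF[14]=C('d')+1=7+1=8
L[15]='b': occ=1, LF[15]=C('b')+1=4+1=5
L[16]='e': occ=3, LF[16]=C('e')+3=9+3=12
L[17]='i': occ=1, LF[17]=C('i')+1=20+1=21
L[18]='e': occ=4, LF[18]=C('e')+4=9+4=13
L[19]='j': occ=0, LF[19]=C('j')+0=22+0=22
L[20]='$': occ=0, LF[20]=C('$')+0=0+0=0
L[21]='f': occ=0, LF[21]=C('f')+0=14+0=14
L[22]='b': occ=2, LF[22]=C('b')+2=4+2=6

Answer: 7 9 1 15 18 4 20 10 19 11 2 16 3 17 8 5 12 21 13 22 0 14 6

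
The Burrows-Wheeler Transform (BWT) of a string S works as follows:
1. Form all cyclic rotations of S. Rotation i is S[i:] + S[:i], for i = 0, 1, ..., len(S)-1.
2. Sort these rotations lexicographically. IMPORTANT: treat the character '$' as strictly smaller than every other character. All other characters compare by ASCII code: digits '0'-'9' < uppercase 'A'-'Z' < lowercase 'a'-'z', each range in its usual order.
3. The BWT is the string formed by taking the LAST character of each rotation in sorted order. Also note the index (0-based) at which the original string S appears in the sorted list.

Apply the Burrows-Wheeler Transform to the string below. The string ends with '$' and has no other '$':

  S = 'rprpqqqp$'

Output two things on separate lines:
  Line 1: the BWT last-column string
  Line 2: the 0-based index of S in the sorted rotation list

All 9 rotations (rotation i = S[i:]+S[:i]):
  rot[0] = rprpqqqp$
  rot[1] = prpqqqp$r
  rot[2] = rpqqqp$rp
  rot[3] = pqqqp$rpr
  rot[4] = qqqp$rprp
  rot[5] = qqp$rprpq
  rot[6] = qp$rprpqq
  rot[7] = p$rprpqqq
  rot[8] = $rprpqqqp
Sorted (with $ < everything):
  sorted[0] = $rprpqqqp  (last char: 'p')
  sorted[1] = p$rprpqqq  (last char: 'q')
  sorted[2] = pqqqp$rpr  (last char: 'r')
  sorted[3] = prpqqqp$r  (last char: 'r')
  sorted[4] = qp$rprpqq  (last char: 'q')
  sorted[5] = qqp$rprpq  (last char: 'q')
  sorted[6] = qqqp$rprp  (last char: 'p')
  sorted[7] = rpqqqp$rp  (last char: 'p')
  sorted[8] = rprpqqqp$  (last char: '$')
Last column: pqrrqqpp$
Original string S is at sorted index 8

Answer: pqrrqqpp$
8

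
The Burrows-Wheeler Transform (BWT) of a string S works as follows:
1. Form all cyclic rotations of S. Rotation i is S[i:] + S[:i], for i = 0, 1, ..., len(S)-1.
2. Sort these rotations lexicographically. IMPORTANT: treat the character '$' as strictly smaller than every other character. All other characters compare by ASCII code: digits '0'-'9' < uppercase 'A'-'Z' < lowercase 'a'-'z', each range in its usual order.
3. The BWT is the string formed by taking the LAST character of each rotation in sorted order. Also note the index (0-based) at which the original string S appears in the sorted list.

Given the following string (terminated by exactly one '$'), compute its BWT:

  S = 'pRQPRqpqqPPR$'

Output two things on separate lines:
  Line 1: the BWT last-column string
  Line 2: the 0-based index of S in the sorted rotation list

All 13 rotations (rotation i = S[i:]+S[:i]):
  rot[0] = pRQPRqpqqPPR$
  rot[1] = RQPRqpqqPPR$p
  rot[2] = QPRqpqqPPR$pR
  rot[3] = PRqpqqPPR$pRQ
  rot[4] = RqpqqPPR$pRQP
  rot[5] = qpqqPPR$pRQPR
  rot[6] = pqqPPR$pRQPRq
  rot[7] = qqPPR$pRQPRqp
  rot[8] = qPPR$pRQPRqpq
  rot[9] = PPR$pRQPRqpqq
  rot[10] = PR$pRQPRqpqqP
  rot[11] = R$pRQPRqpqqPP
  rot[12] = $pRQPRqpqqPPR
Sorted (with $ < everything):
  sorted[0] = $pRQPRqpqqPPR  (last char: 'R')
  sorted[1] = PPR$pRQPRqpqq  (last char: 'q')
  sorted[2] = PR$pRQPRqpqqP  (last char: 'P')
  sorted[3] = PRqpqqPPR$pRQ  (last char: 'Q')
  sorted[4] = QPRqpqqPPR$pR  (last char: 'R')
  sorted[5] = R$pRQPRqpqqPP  (last char: 'P')
  sorted[6] = RQPRqpqqPPR$p  (last char: 'p')
  sorted[7] = RqpqqPPR$pRQP  (last char: 'P')
  sorted[8] = pRQPRqpqqPPR$  (last char: '$')
  sorted[9] = pqqPPR$pRQPRq  (last char: 'q')
  sorted[10] = qPPR$pRQPRqpq  (last char: 'q')
  sorted[11] = qpqqPPR$pRQPR  (last char: 'R')
  sorted[12] = qqPPR$pRQPRqp  (last char: 'p')
Last column: RqPQRPpP$qqRp
Original string S is at sorted index 8

Answer: RqPQRPpP$qqRp
8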